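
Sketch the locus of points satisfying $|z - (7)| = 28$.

|z - z0| = r describes a circle centered at z0 with radius r
Here z0 = 7 and r = 28
Locus: Circle centered at (7, 0) with radius 28


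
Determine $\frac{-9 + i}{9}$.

Divisor is real, so divide each part by 9:
= -1 + (1/9)i


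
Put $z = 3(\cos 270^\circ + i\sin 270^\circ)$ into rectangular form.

a = r cos θ = 3 * 0 = 0
b = r sin θ = 3 * -1 = -3
z = -3i


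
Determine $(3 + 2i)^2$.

(a + bi)^2 = a^2 - b^2 + 2abi
= 3^2 - 2^2 + 2*3*2i
= 5 + 12i


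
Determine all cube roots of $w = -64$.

|w| = 64, arg(w) = 180°
Root modulus = 64^(1/3) = 4
Root arguments: θ_k = (180° + 360°k)/3 for k = 0, 1, ..., 2
Roots: 2 + 2*sqrt(3)i, -4, 2 - 2*sqrt(3)i


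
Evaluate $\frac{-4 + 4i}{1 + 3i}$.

Multiply numerator and denominator by conjugate (1 - 3i):
= (-4 + 4i)(1 - 3i) / (1^2 + 3^2)
= (8 + 16i) / 10
Divide through by 2: (4 + 8i) / 5
= 4/5 + (8/5)i


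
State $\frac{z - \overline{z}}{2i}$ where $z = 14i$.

z - conjugate(z) = 2bi
(z - conjugate(z))/(2i) = 2bi/(2i) = b = 14


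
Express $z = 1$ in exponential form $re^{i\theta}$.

r = |z| = sqrt((1)^2 + (0)^2) = sqrt(1 + 0) = sqrt(1) = 1
b = 0 and a > 0, so z lies on the positive real axis: θ = 0
z = 1e^(i*0) = 1


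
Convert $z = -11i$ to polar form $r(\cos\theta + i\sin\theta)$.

r = |z| = sqrt(a^2 + b^2) = sqrt((0)^2 + (-11)^2) = sqrt(0 + 121) = sqrt(121) = 11
a = 0 and b < 0, so z lies on the negative imaginary axis: θ = 270°
z = 11(cos 270° + i sin 270°)


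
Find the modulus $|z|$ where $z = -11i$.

|z| = sqrt(a^2 + b^2) = sqrt(0^2 + (-11)^2) = sqrt(121) = 11


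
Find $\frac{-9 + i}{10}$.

Divisor is real, so divide each part by 10:
= -9/10 + (1/10)i


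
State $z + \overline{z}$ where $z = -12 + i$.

z + conjugate(z) = (a + bi) + (a - bi) = 2a
= 2 * (-12) = -24


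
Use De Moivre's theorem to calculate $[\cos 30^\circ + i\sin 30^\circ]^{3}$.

By De Moivre: z^n = r^n(cos(nθ) + i sin(nθ))
= 1^3(cos(3*30°) + i sin(3*30°))
= 1(cos 90° + i sin 90°)
= i


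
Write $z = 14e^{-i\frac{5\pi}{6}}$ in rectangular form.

a = r cos θ = 14 * -sqrt(3)/2 = -7*sqrt(3)
b = r sin θ = 14 * -1/2 = -7
z = -7*sqrt(3) - 7i


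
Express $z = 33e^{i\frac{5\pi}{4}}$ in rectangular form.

a = r cos θ = 33 * -sqrt(2)/2 = -33*sqrt(2)/2
b = r sin θ = 33 * -sqrt(2)/2 = -33*sqrt(2)/2
z = -33*sqrt(2)/2 - (33*sqrt(2)/2)i


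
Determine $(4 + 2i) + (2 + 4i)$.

(4 + 2) + (2 + 4)i = 6 + 6i


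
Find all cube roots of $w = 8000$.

|w| = 8000, arg(w) = 0°
Root modulus = 8000^(1/3) = 20
Root arguments: θ_k = (0° + 360°k)/3 for k = 0, 1, ..., 2
Roots: 20, -10 + 10*sqrt(3)i, -10 - 10*sqrt(3)i


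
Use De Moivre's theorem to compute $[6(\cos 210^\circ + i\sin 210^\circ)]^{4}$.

By De Moivre: z^n = r^n(cos(nθ) + i sin(nθ))
= 6^4(cos(4*210°) + i sin(4*210°))
= 1296(cos 120° + i sin 120°)
= -648 + 648*sqrt(3)i


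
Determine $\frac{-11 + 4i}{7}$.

Divisor is real, so divide each part by 7:
= -11/7 + (4/7)i


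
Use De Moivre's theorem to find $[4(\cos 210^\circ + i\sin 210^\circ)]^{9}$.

By De Moivre: z^n = r^n(cos(nθ) + i sin(nθ))
= 4^9(cos(9*210°) + i sin(9*210°))
= 262144(cos 90° + i sin 90°)
= 262144i


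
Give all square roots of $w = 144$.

|w| = 144, arg(w) = 0°
Root modulus = 144^(1/2) = 12
Root arguments: θ_k = (0° + 360°k)/2 for k = 0, 1, ..., 1
Roots: 12, -12


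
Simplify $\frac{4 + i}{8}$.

Divisor is real, so divide each part by 8:
= 1/2 + (1/8)i


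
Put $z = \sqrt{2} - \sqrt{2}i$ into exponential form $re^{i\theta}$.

r = |z| = sqrt((sqrt(2))^2 + (-sqrt(2))^2) = sqrt(2 + 2) = sqrt(4) = 2
θ = arctan(b/a) = arctan(-1.4142/1.4142) (quadrant-adjusted) = -45° = -π/4
z = 2e^(-i*π/4)


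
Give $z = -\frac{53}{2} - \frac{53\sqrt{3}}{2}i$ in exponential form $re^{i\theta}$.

r = |z| = sqrt((-53/2)^2 + (-53*sqrt(3)/2)^2) = sqrt(2809/4 + 8427/4) = sqrt(2809) = 53
θ = arctan(b/a) = arctan(-45.8993/-26.5) (quadrant-adjusted) = 240° = 4π/3
z = 53e^(i*4π/3)


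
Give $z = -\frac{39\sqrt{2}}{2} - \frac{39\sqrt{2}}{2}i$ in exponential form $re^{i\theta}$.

r = |z| = sqrt((-39*sqrt(2)/2)^2 + (-39*sqrt(2)/2)^2) = sqrt(1521/2 + 1521/2) = sqrt(1521) = 39
θ = arctan(b/a) = arctan(-27.5772/-27.5772) (quadrant-adjusted) = 225° = 5π/4
z = 39e^(i*5π/4)


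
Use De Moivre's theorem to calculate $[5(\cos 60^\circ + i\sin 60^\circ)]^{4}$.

By De Moivre: z^n = r^n(cos(nθ) + i sin(nθ))
= 5^4(cos(4*60°) + i sin(4*60°))
= 625(cos 240° + i sin 240°)
= -625/2 - (625*sqrt(3)/2)i


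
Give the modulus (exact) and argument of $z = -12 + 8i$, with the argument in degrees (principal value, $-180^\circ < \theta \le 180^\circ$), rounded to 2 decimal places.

|z| = sqrt((-12)^2 + 8^2) = sqrt(208)
arg(z) = arctan(b/a) = arctan(8/-12) (quadrant-adjusted) = 146.31°


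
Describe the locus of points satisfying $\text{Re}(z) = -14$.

Re(z) = x where z = x + yi; the equation x = -14 is satisfied by all points with that x-coordinate
Locus: Vertical line x = -14


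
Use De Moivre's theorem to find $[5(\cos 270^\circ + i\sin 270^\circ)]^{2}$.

By De Moivre: z^n = r^n(cos(nθ) + i sin(nθ))
= 5^2(cos(2*270°) + i sin(2*270°))
= 25(cos 180° + i sin 180°)
= -25


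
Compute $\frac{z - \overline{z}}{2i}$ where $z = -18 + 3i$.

z - conjugate(z) = 2bi
(z - conjugate(z))/(2i) = 2bi/(2i) = b = 3


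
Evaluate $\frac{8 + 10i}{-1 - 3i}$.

Multiply numerator and denominator by conjugate (-1 + 3i):
= (8 + 10i)(-1 + 3i) / ((-1)^2 + (-3)^2)
= (-38 + 14i) / 10
Divide through by 2: (-19 + 7i) / 5
= -19/5 + (7/5)i


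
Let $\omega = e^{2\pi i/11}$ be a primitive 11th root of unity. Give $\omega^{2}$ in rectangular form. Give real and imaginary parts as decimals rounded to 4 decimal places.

ω^2 = e^(2πi·2/11) = e^(i·4π/11)
= cos(4π/11) + i sin(4π/11)
= 0.4154 + 0.9096i


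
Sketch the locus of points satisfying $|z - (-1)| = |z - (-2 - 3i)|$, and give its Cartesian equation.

|z - z1| = |z - z2| means z is equidistant from z1 and z2,
i.e. the perpendicular bisector of the segment from (-1, 0) to (-2, -3) (midpoint (-3/2, -3/2)).
With z = x + yi, square both sides:
(x - (-1))^2 + (y - 0)^2 = (x - (-2))^2 + (y - (-3))^2
The x^2 and y^2 terms cancel: -2x + (-6)y = 13 - 1 = 12
Simplify: x + 3y = -6
Locus: Perpendicular bisector of the segment from (-1, 0) to (-2, -3): the line x + 3y = -6


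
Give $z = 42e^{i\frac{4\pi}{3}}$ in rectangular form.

a = r cos θ = 42 * -1/2 = -21
b = r sin θ = 42 * -sqrt(3)/2 = -21*sqrt(3)
z = -21 - 21*sqrt(3)i


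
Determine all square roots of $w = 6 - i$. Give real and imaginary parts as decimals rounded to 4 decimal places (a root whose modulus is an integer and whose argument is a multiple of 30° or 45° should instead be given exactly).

|w| = sqrt(37) ≈ 6.082763, arg(w) ≈ 350.537678°
Root modulus = sqrt(37)^(1/2) ≈ 2.466326
Root arguments: θ_k = (arg(w) + 360°k)/2 for k = 0, 1, ..., 1
Compute each root as (root modulus)(cos θ_k + i sin θ_k) using full-precision intermediates, then round to 4 decimal places.
Roots: -2.4579 + 0.2034i, 2.4579 - 0.2034i


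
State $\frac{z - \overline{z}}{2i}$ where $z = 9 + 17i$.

z - conjugate(z) = 2bi
(z - conjugate(z))/(2i) = 2bi/(2i) = b = 17


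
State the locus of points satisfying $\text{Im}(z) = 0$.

Im(z) = y where z = x + yi; the equation y = 0 is satisfied by all points with that y-coordinate
Locus: Horizontal line y = 0


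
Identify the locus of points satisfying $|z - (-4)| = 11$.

|z - z0| = r describes a circle centered at z0 with radius r
Here z0 = -4 and r = 11
Locus: Circle centered at (-4, 0) with radius 11


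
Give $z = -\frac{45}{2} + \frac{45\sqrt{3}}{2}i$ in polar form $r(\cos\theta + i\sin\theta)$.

r = |z| = sqrt(a^2 + b^2) = sqrt((-45/2)^2 + (45*sqrt(3)/2)^2) = sqrt(2025/4 + 6075/4) = sqrt(2025) = 45
θ = arctan(b/a) = arctan(38.9711/-22.5) (quadrant-adjusted) = 120°
z = 45(cos 120° + i sin 120°)


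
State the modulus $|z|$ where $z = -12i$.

|z| = sqrt(a^2 + b^2) = sqrt(0^2 + (-12)^2) = sqrt(144) = 12


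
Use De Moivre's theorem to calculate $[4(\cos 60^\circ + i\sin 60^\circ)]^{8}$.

By De Moivre: z^n = r^n(cos(nθ) + i sin(nθ))
= 4^8(cos(8*60°) + i sin(8*60°))
= 65536(cos 120° + i sin 120°)
= -32768 + 32768*sqrt(3)i


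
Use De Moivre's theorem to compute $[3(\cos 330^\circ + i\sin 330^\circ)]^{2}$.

By De Moivre: z^n = r^n(cos(nθ) + i sin(nθ))
= 3^2(cos(2*330°) + i sin(2*330°))
= 9(cos 300° + i sin 300°)
= 9/2 - (9*sqrt(3)/2)i


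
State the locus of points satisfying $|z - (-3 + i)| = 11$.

|z - z0| = r describes a circle centered at z0 with radius r
Here z0 = -3 + i and r = 11
Locus: Circle centered at (-3, 1) with radius 11


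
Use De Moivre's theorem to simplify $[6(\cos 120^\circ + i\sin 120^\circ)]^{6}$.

By De Moivre: z^n = r^n(cos(nθ) + i sin(nθ))
= 6^6(cos(6*120°) + i sin(6*120°))
= 46656(cos 0° + i sin 0°)
= 46656


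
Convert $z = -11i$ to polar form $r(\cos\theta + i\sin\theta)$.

r = |z| = sqrt(a^2 + b^2) = sqrt((0)^2 + (-11)^2) = sqrt(0 + 121) = sqrt(121) = 11
a = 0 and b < 0, so z lies on the negative imaginary axis: θ = 270°
z = 11(cos 270° + i sin 270°)


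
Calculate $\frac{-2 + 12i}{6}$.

Divisor is real, so divide each part by 6:
= -1/3 + 2i


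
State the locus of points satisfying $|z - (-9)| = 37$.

|z - z0| = r describes a circle centered at z0 with radius r
Here z0 = -9 and r = 37
Locus: Circle centered at (-9, 0) with radius 37


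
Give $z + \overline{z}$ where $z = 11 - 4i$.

z + conjugate(z) = (a + bi) + (a - bi) = 2a
= 2 * 11 = 22


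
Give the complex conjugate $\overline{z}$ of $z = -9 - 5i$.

If z = a + bi, then conjugate(z) = a - bi
conjugate(-9 - 5i) = -9 + 5i


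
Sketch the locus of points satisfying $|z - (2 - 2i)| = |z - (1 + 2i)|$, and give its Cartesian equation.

|z - z1| = |z - z2| means z is equidistant from z1 and z2,
i.e. the perpendicular bisector of the segment from (2, -2) to (1, 2) (midpoint (3/2, 0)).
With z = x + yi, square both sides:
(x - 2)^2 + (y - (-2))^2 = (x - 1)^2 + (y - 2)^2
The x^2 and y^2 terms cancel: -2x + 8y = 5 - 8 = -3
Simplify: 2x - 8y = 3
Locus: Perpendicular bisector of the segment from (2, -2) to (1, 2): the line 2x - 8y = 3


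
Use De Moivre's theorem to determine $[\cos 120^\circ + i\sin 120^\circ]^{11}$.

By De Moivre: z^n = r^n(cos(nθ) + i sin(nθ))
= 1^11(cos(11*120°) + i sin(11*120°))
= 1(cos 240° + i sin 240°)
= -1/2 - (sqrt(3)/2)i


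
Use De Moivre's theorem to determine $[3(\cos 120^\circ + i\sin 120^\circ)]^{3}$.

By De Moivre: z^n = r^n(cos(nθ) + i sin(nθ))
= 3^3(cos(3*120°) + i sin(3*120°))
= 27(cos 0° + i sin 0°)
= 27


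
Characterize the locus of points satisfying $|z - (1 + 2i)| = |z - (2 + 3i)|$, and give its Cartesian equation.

|z - z1| = |z - z2| means z is equidistant from z1 and z2,
i.e. the perpendicular bisector of the segment from (1, 2) to (2, 3) (midpoint (3/2, 5/2)).
With z = x + yi, square both sides:
(x - 1)^2 + (y - 2)^2 = (x - 2)^2 + (y - 3)^2
The x^2 and y^2 terms cancel: 2x + 2y = 13 - 5 = 8
Simplify: x + y = 4
Locus: Perpendicular bisector of the segment from (1, 2) to (2, 3): the line x + y = 4


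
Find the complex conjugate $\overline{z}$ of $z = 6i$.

If z = a + bi, then conjugate(z) = a - bi
conjugate(6i) = -6i


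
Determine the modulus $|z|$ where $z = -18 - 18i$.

|z| = sqrt(a^2 + b^2) = sqrt((-18)^2 + (-18)^2) = sqrt(648) = sqrt(648)


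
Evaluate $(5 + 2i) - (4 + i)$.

(5 - 4) + (2 - 1)i = 1 + i


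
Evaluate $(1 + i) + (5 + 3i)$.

(1 + 5) + (1 + 3)i = 6 + 4i


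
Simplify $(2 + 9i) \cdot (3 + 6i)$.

(a1*a2 - b1*b2) + (a1*b2 + b1*a2)i
= (6 - 54) + (12 + 27)i
= -48 + 39i


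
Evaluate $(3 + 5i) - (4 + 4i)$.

(3 - 4) + (5 - 4)i = -1 + i


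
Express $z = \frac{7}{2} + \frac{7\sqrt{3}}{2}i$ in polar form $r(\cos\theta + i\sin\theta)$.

r = |z| = sqrt(a^2 + b^2) = sqrt((7/2)^2 + (7*sqrt(3)/2)^2) = sqrt(49/4 + 147/4) = sqrt(49) = 7
θ = arctan(b/a) = arctan(6.0622/3.5) (quadrant-adjusted) = 60°
z = 7(cos 60° + i sin 60°)


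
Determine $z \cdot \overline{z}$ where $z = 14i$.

z * conjugate(z) = |z|^2 = a^2 + b^2
= 0^2 + 14^2 = 196


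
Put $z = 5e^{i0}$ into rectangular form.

a = r cos θ = 5 * 1 = 5
b = r sin θ = 5 * 0 = 0
z = 5


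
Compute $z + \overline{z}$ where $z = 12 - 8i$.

z + conjugate(z) = (a + bi) + (a - bi) = 2a
= 2 * 12 = 24


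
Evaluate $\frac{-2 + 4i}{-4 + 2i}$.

Multiply numerator and denominator by conjugate (-4 - 2i):
= (-2 + 4i)(-4 - 2i) / ((-4)^2 + 2^2)
= (16 - 12i) / 20
Divide through by 4: (4 - 3i) / 5
= 4/5 - (3/5)i


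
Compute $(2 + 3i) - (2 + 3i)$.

(2 - 2) + (3 - 3)i = 0


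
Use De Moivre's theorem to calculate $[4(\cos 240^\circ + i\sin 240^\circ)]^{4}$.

By De Moivre: z^n = r^n(cos(nθ) + i sin(nθ))
= 4^4(cos(4*240°) + i sin(4*240°))
= 256(cos 240° + i sin 240°)
= -128 - 128*sqrt(3)i


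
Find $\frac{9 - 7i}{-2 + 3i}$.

Multiply numerator and denominator by conjugate (-2 - 3i):
= (9 - 7i)(-2 - 3i) / ((-2)^2 + 3^2)
= (-39 - 13i) / 13
= -3 - i


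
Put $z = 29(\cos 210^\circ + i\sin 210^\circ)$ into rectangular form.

a = r cos θ = 29 * -sqrt(3)/2 = -29*sqrt(3)/2
b = r sin θ = 29 * -1/2 = -29/2
z = -29*sqrt(3)/2 - (29/2)i


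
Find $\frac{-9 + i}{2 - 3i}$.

Multiply numerator and denominator by conjugate (2 + 3i):
= (-9 + i)(2 + 3i) / (2^2 + (-3)^2)
= (-21 - 25i) / 13
= -21/13 - (25/13)i


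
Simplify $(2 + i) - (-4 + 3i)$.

(2 - (-4)) + (1 - 3)i = 6 - 2i


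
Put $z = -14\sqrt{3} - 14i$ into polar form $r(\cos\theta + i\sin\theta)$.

r = |z| = sqrt(a^2 + b^2) = sqrt((-14*sqrt(3))^2 + (-14)^2) = sqrt(588 + 196) = sqrt(784) = 28
θ = arctan(b/a) = arctan(-14/-24.2487) (quadrant-adjusted) = 210°
z = 28(cos 210° + i sin 210°)


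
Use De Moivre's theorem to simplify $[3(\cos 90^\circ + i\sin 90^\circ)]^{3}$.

By De Moivre: z^n = r^n(cos(nθ) + i sin(nθ))
= 3^3(cos(3*90°) + i sin(3*90°))
= 27(cos 270° + i sin 270°)
= -27i


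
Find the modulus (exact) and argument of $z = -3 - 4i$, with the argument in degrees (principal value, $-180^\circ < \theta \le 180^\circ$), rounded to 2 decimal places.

|z| = sqrt((-3)^2 + (-4)^2) = 5
arg(z) = arctan(b/a) = arctan(-4/-3) (quadrant-adjusted) = -126.87°


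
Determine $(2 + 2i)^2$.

(a + bi)^2 = a^2 - b^2 + 2abi
= 2^2 - 2^2 + 2*2*2i
= 8i


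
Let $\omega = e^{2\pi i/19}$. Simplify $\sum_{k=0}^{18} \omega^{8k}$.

Let ζ = ω^8 = e^(2πi·8/19). Since 19 ∤ 8, ζ ≠ 1.
Sum = Σ_{k=0}^{18} ζ^k = (ζ^19 - 1)/(ζ - 1) = (ω^{8·19} - 1)/(ζ - 1) = (1 - 1)/(ζ - 1) = 0


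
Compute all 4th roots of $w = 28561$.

|w| = 28561, arg(w) = 0°
Root modulus = 28561^(1/4) = 13
Root arguments: θ_k = (0° + 360°k)/4 for k = 0, 1, ..., 3
Roots: 13, 13i, -13, -13i


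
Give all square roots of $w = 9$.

|w| = 9, arg(w) = 0°
Root modulus = 9^(1/2) = 3
Root arguments: θ_k = (0° + 360°k)/2 for k = 0, 1, ..., 1
Roots: 3, -3


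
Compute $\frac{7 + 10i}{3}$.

Divisor is real, so divide each part by 3:
= 7/3 + (10/3)i


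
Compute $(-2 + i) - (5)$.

(-2 - 5) + (1 - 0)i = -7 + i


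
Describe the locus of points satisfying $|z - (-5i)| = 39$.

|z - z0| = r describes a circle centered at z0 with radius r
Here z0 = -5i and r = 39
Locus: Circle centered at (0, -5) with radius 39


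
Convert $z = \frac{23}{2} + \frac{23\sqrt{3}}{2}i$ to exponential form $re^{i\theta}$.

r = |z| = sqrt((23/2)^2 + (23*sqrt(3)/2)^2) = sqrt(529/4 + 1587/4) = sqrt(529) = 23
θ = arctan(b/a) = arctan(19.9186/11.5) (quadrant-adjusted) = 60° = π/3
z = 23e^(i*π/3)


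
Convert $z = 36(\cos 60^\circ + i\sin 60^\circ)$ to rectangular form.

a = r cos θ = 36 * 1/2 = 18
b = r sin θ = 36 * sqrt(3)/2 = 18*sqrt(3)
z = 18 + 18*sqrt(3)i


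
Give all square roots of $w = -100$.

|w| = 100, arg(w) = 180°
Root modulus = 100^(1/2) = 10
Root arguments: θ_k = (180° + 360°k)/2 for k = 0, 1, ..., 1
Roots: 10i, -10i


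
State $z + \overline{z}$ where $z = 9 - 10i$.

z + conjugate(z) = (a + bi) + (a - bi) = 2a
= 2 * 9 = 18


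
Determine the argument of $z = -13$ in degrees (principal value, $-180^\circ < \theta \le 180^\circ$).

b = 0 and a < 0, so z lies on the negative real axis: θ = 180°


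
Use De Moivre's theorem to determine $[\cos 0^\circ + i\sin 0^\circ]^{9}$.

By De Moivre: z^n = r^n(cos(nθ) + i sin(nθ))
= 1^9(cos(9*0°) + i sin(9*0°))
= 1(cos 0° + i sin 0°)
= 1


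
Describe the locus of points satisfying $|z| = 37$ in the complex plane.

|z| = 37 means sqrt(x^2 + y^2) = 37
This is a circle of radius 37 centered at the origin


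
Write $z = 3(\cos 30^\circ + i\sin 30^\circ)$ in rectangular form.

a = r cos θ = 3 * sqrt(3)/2 = 3*sqrt(3)/2
b = r sin θ = 3 * 1/2 = 3/2
z = 3*sqrt(3)/2 + (3/2)i


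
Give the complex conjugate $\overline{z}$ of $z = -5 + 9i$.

If z = a + bi, then conjugate(z) = a - bi
conjugate(-5 + 9i) = -5 - 9i


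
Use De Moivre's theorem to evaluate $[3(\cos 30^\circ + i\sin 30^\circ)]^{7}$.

By De Moivre: z^n = r^n(cos(nθ) + i sin(nθ))
= 3^7(cos(7*30°) + i sin(7*30°))
= 2187(cos 210° + i sin 210°)
= -2187*sqrt(3)/2 - (2187/2)i


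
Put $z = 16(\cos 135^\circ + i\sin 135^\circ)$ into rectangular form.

a = r cos θ = 16 * -sqrt(2)/2 = -8*sqrt(2)
b = r sin θ = 16 * sqrt(2)/2 = 8*sqrt(2)
z = -8*sqrt(2) + 8*sqrt(2)i


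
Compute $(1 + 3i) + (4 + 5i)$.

(1 + 4) + (3 + 5)i = 5 + 8i


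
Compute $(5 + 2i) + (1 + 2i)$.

(5 + 1) + (2 + 2)i = 6 + 4i


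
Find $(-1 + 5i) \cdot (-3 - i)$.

(a1*a2 - b1*b2) + (a1*b2 + b1*a2)i
= (3 - (-5)) + (1 + (-15))i
= 8 - 14i


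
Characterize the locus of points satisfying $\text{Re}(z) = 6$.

Re(z) = x where z = x + yi; the equation x = 6 is satisfied by all points with that x-coordinate
Locus: Vertical line x = 6


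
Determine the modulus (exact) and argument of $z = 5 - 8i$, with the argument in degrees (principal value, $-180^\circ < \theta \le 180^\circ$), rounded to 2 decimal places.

|z| = sqrt(5^2 + (-8)^2) = sqrt(89)
arg(z) = arctan(b/a) = arctan(-8/5) (quadrant-adjusted) = -57.99°


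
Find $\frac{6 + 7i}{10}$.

Divisor is real, so divide each part by 10:
= 3/5 + (7/10)i


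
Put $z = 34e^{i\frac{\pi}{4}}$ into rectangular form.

a = r cos θ = 34 * sqrt(2)/2 = 17*sqrt(2)
b = r sin θ = 34 * sqrt(2)/2 = 17*sqrt(2)
z = 17*sqrt(2) + 17*sqrt(2)i


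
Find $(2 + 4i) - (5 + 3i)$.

(2 - 5) + (4 - 3)i = -3 + i


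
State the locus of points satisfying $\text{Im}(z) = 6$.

Im(z) = y where z = x + yi; the equation y = 6 is satisfied by all points with that y-coordinate
Locus: Horizontal line y = 6


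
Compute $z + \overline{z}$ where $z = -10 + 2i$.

z + conjugate(z) = (a + bi) + (a - bi) = 2a
= 2 * (-10) = -20


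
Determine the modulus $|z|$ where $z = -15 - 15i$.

|z| = sqrt(a^2 + b^2) = sqrt((-15)^2 + (-15)^2) = sqrt(450) = sqrt(450)


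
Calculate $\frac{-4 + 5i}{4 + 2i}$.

Multiply numerator and denominator by conjugate (4 - 2i):
= (-4 + 5i)(4 - 2i) / (4^2 + 2^2)
= (-6 + 28i) / 20
Divide through by 2: (-3 + 14i) / 10
= -3/10 + (7/5)i


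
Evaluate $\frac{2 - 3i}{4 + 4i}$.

Multiply numerator and denominator by conjugate (4 - 4i):
= (2 - 3i)(4 - 4i) / (4^2 + 4^2)
= (-4 - 20i) / 32
Divide through by 4: (-1 - 5i) / 8
= -1/8 - (5/8)i


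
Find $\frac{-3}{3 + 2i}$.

Multiply numerator and denominator by conjugate (3 - 2i):
= (-3)(3 - 2i) / (3^2 + 2^2)
= (-9 + 6i) / 13
= -9/13 + (6/13)i


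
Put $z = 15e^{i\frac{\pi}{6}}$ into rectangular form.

a = r cos θ = 15 * sqrt(3)/2 = 15*sqrt(3)/2
b = r sin θ = 15 * 1/2 = 15/2
z = 15*sqrt(3)/2 + (15/2)i


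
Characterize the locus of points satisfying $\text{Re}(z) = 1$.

Re(z) = x where z = x + yi; the equation x = 1 is satisfied by all points with that x-coordinate
Locus: Vertical line x = 1


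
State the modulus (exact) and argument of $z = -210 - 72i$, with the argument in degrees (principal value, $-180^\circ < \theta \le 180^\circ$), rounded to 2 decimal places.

|z| = sqrt((-210)^2 + (-72)^2) = 222
arg(z) = arctan(b/a) = arctan(-72/-210) (quadrant-adjusted) = -161.08°


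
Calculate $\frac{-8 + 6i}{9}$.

Divisor is real, so divide each part by 9:
= -8/9 + (2/3)i


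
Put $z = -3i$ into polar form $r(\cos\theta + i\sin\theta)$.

r = |z| = sqrt(a^2 + b^2) = sqrt((0)^2 + (-3)^2) = sqrt(0 + 9) = sqrt(9) = 3
a = 0 and b < 0, so z lies on the negative imaginary axis: θ = 270°
z = 3(cos 270° + i sin 270°)


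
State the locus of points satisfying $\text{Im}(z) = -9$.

Im(z) = y where z = x + yi; the equation y = -9 is satisfied by all points with that y-coordinate
Locus: Horizontal line y = -9


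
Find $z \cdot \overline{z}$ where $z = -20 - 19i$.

z * conjugate(z) = |z|^2 = a^2 + b^2
= (-20)^2 + (-19)^2 = 761


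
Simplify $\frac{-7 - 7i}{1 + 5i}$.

Multiply numerator and denominator by conjugate (1 - 5i):
= (-7 - 7i)(1 - 5i) / (1^2 + 5^2)
= (-42 + 28i) / 26
Divide through by 2: (-21 + 14i) / 13
= -21/13 + (14/13)i


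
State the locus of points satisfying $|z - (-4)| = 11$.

|z - z0| = r describes a circle centered at z0 with radius r
Here z0 = -4 and r = 11
Locus: Circle centered at (-4, 0) with radius 11


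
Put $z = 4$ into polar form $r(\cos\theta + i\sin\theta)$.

r = |z| = sqrt(a^2 + b^2) = sqrt((4)^2 + (0)^2) = sqrt(16 + 0) = sqrt(16) = 4
b = 0 and a > 0, so z lies on the positive real axis: θ = 0°
z = 4(cos 0° + i sin 0°)


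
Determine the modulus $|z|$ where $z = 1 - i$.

|z| = sqrt(a^2 + b^2) = sqrt(1^2 + (-1)^2) = sqrt(2) = sqrt(2)


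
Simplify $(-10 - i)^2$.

(a + bi)^2 = a^2 - b^2 + 2abi
= (-10)^2 - (-1)^2 + 2*(-10)*(-1)i
= 99 + 20i


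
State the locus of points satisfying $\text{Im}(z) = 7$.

Im(z) = y where z = x + yi; the equation y = 7 is satisfied by all points with that y-coordinate
Locus: Horizontal line y = 7


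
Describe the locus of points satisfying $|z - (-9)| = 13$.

|z - z0| = r describes a circle centered at z0 with radius r
Here z0 = -9 and r = 13
Locus: Circle centered at (-9, 0) with radius 13


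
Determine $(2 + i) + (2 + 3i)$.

(2 + 2) + (1 + 3)i = 4 + 4i


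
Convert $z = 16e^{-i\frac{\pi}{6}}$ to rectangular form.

a = r cos θ = 16 * sqrt(3)/2 = 8*sqrt(3)
b = r sin θ = 16 * -1/2 = -8
z = 8*sqrt(3) - 8i


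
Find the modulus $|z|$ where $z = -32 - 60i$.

|z| = sqrt(a^2 + b^2) = sqrt((-32)^2 + (-60)^2) = sqrt(4624) = 68


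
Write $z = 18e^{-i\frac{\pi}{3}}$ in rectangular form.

a = r cos θ = 18 * 1/2 = 9
b = r sin θ = 18 * -sqrt(3)/2 = -9*sqrt(3)
z = 9 - 9*sqrt(3)i


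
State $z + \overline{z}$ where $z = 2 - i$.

z + conjugate(z) = (a + bi) + (a - bi) = 2a
= 2 * 2 = 4


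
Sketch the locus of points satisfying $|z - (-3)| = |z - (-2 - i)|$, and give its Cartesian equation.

|z - z1| = |z - z2| means z is equidistant from z1 and z2,
i.e. the perpendicular bisector of the segment from (-3, 0) to (-2, -1) (midpoint (-5/2, -1/2)).
With z = x + yi, square both sides:
(x - (-3))^2 + (y - 0)^2 = (x - (-2))^2 + (y - (-1))^2
The x^2 and y^2 terms cancel: 2x + (-2)y = 5 - 9 = -4
Simplify: x - y = -2
Locus: Perpendicular bisector of the segment from (-3, 0) to (-2, -1): the line x - y = -2


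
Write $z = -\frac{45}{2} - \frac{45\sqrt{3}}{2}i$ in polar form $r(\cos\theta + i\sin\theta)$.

r = |z| = sqrt(a^2 + b^2) = sqrt((-45/2)^2 + (-45*sqrt(3)/2)^2) = sqrt(2025/4 + 6075/4) = sqrt(2025) = 45
θ = arctan(b/a) = arctan(-38.9711/-22.5) (quadrant-adjusted) = 240°
z = 45(cos 240° + i sin 240°)


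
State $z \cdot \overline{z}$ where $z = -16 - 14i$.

z * conjugate(z) = |z|^2 = a^2 + b^2
= (-16)^2 + (-14)^2 = 452


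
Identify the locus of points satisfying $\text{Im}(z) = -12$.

Im(z) = y where z = x + yi; the equation y = -12 is satisfied by all points with that y-coordinate
Locus: Horizontal line y = -12


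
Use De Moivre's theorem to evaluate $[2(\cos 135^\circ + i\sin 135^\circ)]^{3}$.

By De Moivre: z^n = r^n(cos(nθ) + i sin(nθ))
= 2^3(cos(3*135°) + i sin(3*135°))
= 8(cos 45° + i sin 45°)
= 4*sqrt(2) + 4*sqrt(2)i


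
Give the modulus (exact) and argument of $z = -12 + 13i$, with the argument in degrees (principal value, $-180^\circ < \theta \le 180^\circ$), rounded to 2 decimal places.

|z| = sqrt((-12)^2 + 13^2) = sqrt(313)
arg(z) = arctan(b/a) = arctan(13/-12) (quadrant-adjusted) = 132.71°


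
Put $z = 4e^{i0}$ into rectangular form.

a = r cos θ = 4 * 1 = 4
b = r sin θ = 4 * 0 = 0
z = 4


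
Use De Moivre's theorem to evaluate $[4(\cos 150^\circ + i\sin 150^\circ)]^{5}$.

By De Moivre: z^n = r^n(cos(nθ) + i sin(nθ))
= 4^5(cos(5*150°) + i sin(5*150°))
= 1024(cos 30° + i sin 30°)
= 512*sqrt(3) + 512i


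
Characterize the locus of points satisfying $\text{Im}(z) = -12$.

Im(z) = y where z = x + yi; the equation y = -12 is satisfied by all points with that y-coordinate
Locus: Horizontal line y = -12


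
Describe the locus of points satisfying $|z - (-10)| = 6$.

|z - z0| = r describes a circle centered at z0 with radius r
Here z0 = -10 and r = 6
Locus: Circle centered at (-10, 0) with radius 6


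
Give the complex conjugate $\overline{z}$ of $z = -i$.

If z = a + bi, then conjugate(z) = a - bi
conjugate(-i) = i


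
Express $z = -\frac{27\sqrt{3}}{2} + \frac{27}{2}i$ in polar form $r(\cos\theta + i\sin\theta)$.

r = |z| = sqrt(a^2 + b^2) = sqrt((-27*sqrt(3)/2)^2 + (27/2)^2) = sqrt(2187/4 + 729/4) = sqrt(729) = 27
θ = arctan(b/a) = arctan(13.5/-23.3827) (quadrant-adjusted) = 150°
z = 27(cos 150° + i sin 150°)


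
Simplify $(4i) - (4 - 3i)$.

(0 - 4) + (4 - (-3))i = -4 + 7i


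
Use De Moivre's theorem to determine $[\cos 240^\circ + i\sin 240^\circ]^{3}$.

By De Moivre: z^n = r^n(cos(nθ) + i sin(nθ))
= 1^3(cos(3*240°) + i sin(3*240°))
= 1(cos 0° + i sin 0°)
= 1


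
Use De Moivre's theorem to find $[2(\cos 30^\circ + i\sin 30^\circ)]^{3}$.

By De Moivre: z^n = r^n(cos(nθ) + i sin(nθ))
= 2^3(cos(3*30°) + i sin(3*30°))
= 8(cos 90° + i sin 90°)
= 8i


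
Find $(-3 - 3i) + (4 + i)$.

(-3 + 4) + (-3 + 1)i = 1 - 2i


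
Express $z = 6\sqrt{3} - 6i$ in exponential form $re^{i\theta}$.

r = |z| = sqrt((6*sqrt(3))^2 + (-6)^2) = sqrt(108 + 36) = sqrt(144) = 12
θ = arctan(b/a) = arctan(-6/10.3923) (quadrant-adjusted) = -30° = -π/6
z = 12e^(-i*π/6)


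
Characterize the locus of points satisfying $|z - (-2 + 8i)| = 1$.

|z - z0| = r describes a circle centered at z0 with radius r
Here z0 = -2 + 8i and r = 1
Locus: Circle centered at (-2, 8) with radius 1


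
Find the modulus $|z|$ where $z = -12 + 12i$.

|z| = sqrt(a^2 + b^2) = sqrt((-12)^2 + 12^2) = sqrt(288) = sqrt(288)


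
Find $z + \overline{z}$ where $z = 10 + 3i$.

z + conjugate(z) = (a + bi) + (a - bi) = 2a
= 2 * 10 = 20


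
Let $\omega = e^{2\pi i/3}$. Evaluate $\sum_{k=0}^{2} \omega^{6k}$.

Since 3 divides 6, ω^6 = (ω^3)^2 = 1^2 = 1, so every term is 1.
Sum = 3 · 1 = 3


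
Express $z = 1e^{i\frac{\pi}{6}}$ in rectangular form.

a = r cos θ = 1 * sqrt(3)/2 = sqrt(3)/2
b = r sin θ = 1 * 1/2 = 1/2
z = sqrt(3)/2 + (1/2)i


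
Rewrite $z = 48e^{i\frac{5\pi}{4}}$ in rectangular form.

a = r cos θ = 48 * -sqrt(2)/2 = -24*sqrt(2)
b = r sin θ = 48 * -sqrt(2)/2 = -24*sqrt(2)
z = -24*sqrt(2) - 24*sqrt(2)i


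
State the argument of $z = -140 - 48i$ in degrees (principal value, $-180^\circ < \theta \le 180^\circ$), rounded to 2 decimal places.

θ = arctan(b/a) = arctan(-48/-140) (quadrant-adjusted) = -161.08°


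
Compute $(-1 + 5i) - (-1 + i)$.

(-1 - (-1)) + (5 - 1)i = 4i


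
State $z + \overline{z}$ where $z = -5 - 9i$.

z + conjugate(z) = (a + bi) + (a - bi) = 2a
= 2 * (-5) = -10


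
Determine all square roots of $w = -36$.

|w| = 36, arg(w) = 180°
Root modulus = 36^(1/2) = 6
Root arguments: θ_k = (180° + 360°k)/2 for k = 0, 1, ..., 1
Roots: 6i, -6i


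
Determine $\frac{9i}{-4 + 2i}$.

Multiply numerator and denominator by conjugate (-4 - 2i):
= (9i)(-4 - 2i) / ((-4)^2 + 2^2)
= (18 - 36i) / 20
Divide through by 2: (9 - 18i) / 10
= 9/10 - (9/5)i


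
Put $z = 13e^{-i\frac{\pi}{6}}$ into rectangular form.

a = r cos θ = 13 * sqrt(3)/2 = 13*sqrt(3)/2
b = r sin θ = 13 * -1/2 = -13/2
z = 13*sqrt(3)/2 - (13/2)i


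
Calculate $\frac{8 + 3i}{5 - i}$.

Multiply numerator and denominator by conjugate (5 + i):
= (8 + 3i)(5 + i) / (5^2 + (-1)^2)
= (37 + 23i) / 26
= 37/26 + (23/26)i


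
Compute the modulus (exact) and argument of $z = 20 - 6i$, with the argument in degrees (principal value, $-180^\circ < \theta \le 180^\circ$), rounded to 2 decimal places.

|z| = sqrt(20^2 + (-6)^2) = sqrt(436)
arg(z) = arctan(b/a) = arctan(-6/20) (quadrant-adjusted) = -16.70°


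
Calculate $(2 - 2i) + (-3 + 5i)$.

(2 + (-3)) + (-2 + 5)i = -1 + 3i


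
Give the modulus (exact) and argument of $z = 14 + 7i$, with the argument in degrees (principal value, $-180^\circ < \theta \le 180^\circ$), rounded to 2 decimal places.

|z| = sqrt(14^2 + 7^2) = sqrt(245)
arg(z) = arctan(b/a) = arctan(7/14) (quadrant-adjusted) = 26.57°


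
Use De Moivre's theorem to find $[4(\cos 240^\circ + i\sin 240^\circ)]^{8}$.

By De Moivre: z^n = r^n(cos(nθ) + i sin(nθ))
= 4^8(cos(8*240°) + i sin(8*240°))
= 65536(cos 120° + i sin 120°)
= -32768 + 32768*sqrt(3)i


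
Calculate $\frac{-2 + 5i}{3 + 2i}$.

Multiply numerator and denominator by conjugate (3 - 2i):
= (-2 + 5i)(3 - 2i) / (3^2 + 2^2)
= (4 + 19i) / 13
= 4/13 + (19/13)i


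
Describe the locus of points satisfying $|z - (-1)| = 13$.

|z - z0| = r describes a circle centered at z0 with radius r
Here z0 = -1 and r = 13
Locus: Circle centered at (-1, 0) with radius 13


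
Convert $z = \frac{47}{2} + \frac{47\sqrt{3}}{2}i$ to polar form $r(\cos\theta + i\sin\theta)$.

r = |z| = sqrt(a^2 + b^2) = sqrt((47/2)^2 + (47*sqrt(3)/2)^2) = sqrt(2209/4 + 6627/4) = sqrt(2209) = 47
θ = arctan(b/a) = arctan(40.7032/23.5) (quadrant-adjusted) = 60°
z = 47(cos 60° + i sin 60°)


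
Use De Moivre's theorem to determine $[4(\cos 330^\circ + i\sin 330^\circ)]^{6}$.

By De Moivre: z^n = r^n(cos(nθ) + i sin(nθ))
= 4^6(cos(6*330°) + i sin(6*330°))
= 4096(cos 180° + i sin 180°)
= -4096


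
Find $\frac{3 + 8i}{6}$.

Divisor is real, so divide each part by 6:
= 1/2 + (4/3)i


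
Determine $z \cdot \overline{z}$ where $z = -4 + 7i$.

z * conjugate(z) = |z|^2 = a^2 + b^2
= (-4)^2 + 7^2 = 65


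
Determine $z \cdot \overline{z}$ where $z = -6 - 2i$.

z * conjugate(z) = |z|^2 = a^2 + b^2
= (-6)^2 + (-2)^2 = 40


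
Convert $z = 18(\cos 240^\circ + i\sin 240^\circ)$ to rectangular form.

a = r cos θ = 18 * -1/2 = -9
b = r sin θ = 18 * -sqrt(3)/2 = -9*sqrt(3)
z = -9 - 9*sqrt(3)i


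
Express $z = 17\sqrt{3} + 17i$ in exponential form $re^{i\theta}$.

r = |z| = sqrt((17*sqrt(3))^2 + (17)^2) = sqrt(867 + 289) = sqrt(1156) = 34
θ = arctan(b/a) = arctan(17/29.4449) (quadrant-adjusted) = 30° = π/6
z = 34e^(i*π/6)


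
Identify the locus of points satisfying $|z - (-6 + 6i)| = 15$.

|z - z0| = r describes a circle centered at z0 with radius r
Here z0 = -6 + 6i and r = 15
Locus: Circle centered at (-6, 6) with radius 15


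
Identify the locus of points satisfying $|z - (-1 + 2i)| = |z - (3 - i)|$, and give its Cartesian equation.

|z - z1| = |z - z2| means z is equidistant from z1 and z2,
i.e. the perpendicular bisector of the segment from (-1, 2) to (3, -1) (midpoint (1, 1/2)).
With z = x + yi, square both sides:
(x - (-1))^2 + (y - 2)^2 = (x - 3)^2 + (y - (-1))^2
The x^2 and y^2 terms cancel: 8x + (-6)y = 10 - 5 = 5
Simplify: 8x - 6y = 5
Locus: Perpendicular bisector of the segment from (-1, 2) to (3, -1): the line 8x - 6y = 5


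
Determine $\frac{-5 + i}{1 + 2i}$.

Multiply numerator and denominator by conjugate (1 - 2i):
= (-5 + i)(1 - 2i) / (1^2 + 2^2)
= (-3 + 11i) / 5
= -3/5 + (11/5)i


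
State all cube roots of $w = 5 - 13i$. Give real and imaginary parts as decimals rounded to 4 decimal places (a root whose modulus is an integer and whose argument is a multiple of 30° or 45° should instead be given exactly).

|w| = sqrt(194) ≈ 13.928388, arg(w) ≈ 291.037511°
Root modulus = sqrt(194)^(1/3) ≈ 2.406026
Root arguments: θ_k = (arg(w) + 360°k)/3 for k = 0, 1, ..., 2
Compute each root as (root modulus)(cos θ_k + i sin θ_k) using full-precision intermediates, then round to 4 decimal places.
Roots: -0.2937 + 2.3880i, -1.9212 - 1.4484i, 2.2150 - 0.9396i


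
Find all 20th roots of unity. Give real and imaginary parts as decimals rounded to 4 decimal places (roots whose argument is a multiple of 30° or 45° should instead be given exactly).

ω_k = e^(2πik/20) = cos(2πk/20) + i sin(2πk/20) for k = 0, 1, ..., 19
Roots: 1, 0.9511 + 0.3090i, 0.8090 + 0.5878i, 0.5878 + 0.8090i, 0.3090 + 0.9511i, i, -0.3090 + 0.9511i, -0.5878 + 0.8090i, -0.8090 + 0.5878i, -0.9511 + 0.3090i, -1, -0.9511 - 0.3090i, -0.8090 - 0.5878i, -0.5878 - 0.8090i, -0.3090 - 0.9511i, -i, 0.3090 - 0.9511i, 0.5878 - 0.8090i, 0.8090 - 0.5878i, 0.9511 - 0.3090i


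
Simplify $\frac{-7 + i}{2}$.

Divisor is real, so divide each part by 2:
= -7/2 + (1/2)i


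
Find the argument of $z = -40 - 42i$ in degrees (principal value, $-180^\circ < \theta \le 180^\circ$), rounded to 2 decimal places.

θ = arctan(b/a) = arctan(-42/-40) (quadrant-adjusted) = -133.60°


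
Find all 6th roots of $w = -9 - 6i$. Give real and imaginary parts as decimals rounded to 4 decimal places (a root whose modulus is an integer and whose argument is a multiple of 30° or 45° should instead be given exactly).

|w| = sqrt(117) ≈ 10.816654, arg(w) ≈ 213.690068°
Root modulus = sqrt(117)^(1/6) ≈ 1.487130
Root arguments: θ_k = (arg(w) + 360°k)/6 for k = 0, 1, ..., 5
Compute each root as (root modulus)(cos θ_k + i sin θ_k) using full-precision intermediates, then round to 4 decimal places.
Roots: 1.2090 + 0.8660i, -0.1455 + 1.4800i, -1.3545 + 0.6140i, -1.2090 - 0.8660i, 0.1455 - 1.4800i, 1.3545 - 0.6140i


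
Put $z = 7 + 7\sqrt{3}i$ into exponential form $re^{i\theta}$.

r = |z| = sqrt((7)^2 + (7*sqrt(3))^2) = sqrt(49 + 147) = sqrt(196) = 14
θ = arctan(b/a) = arctan(12.1244/7) (quadrant-adjusted) = 60° = π/3
z = 14e^(i*π/3)


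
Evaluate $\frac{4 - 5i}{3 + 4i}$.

Multiply numerator and denominator by conjugate (3 - 4i):
= (4 - 5i)(3 - 4i) / (3^2 + 4^2)
= (-8 - 31i) / 25
= -8/25 - (31/25)i


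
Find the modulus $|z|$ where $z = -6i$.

|z| = sqrt(a^2 + b^2) = sqrt(0^2 + (-6)^2) = sqrt(36) = 6


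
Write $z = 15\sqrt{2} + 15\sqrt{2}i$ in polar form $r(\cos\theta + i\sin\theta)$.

r = |z| = sqrt(a^2 + b^2) = sqrt((15*sqrt(2))^2 + (15*sqrt(2))^2) = sqrt(450 + 450) = sqrt(900) = 30
θ = arctan(b/a) = arctan(21.2132/21.2132) (quadrant-adjusted) = 45°
z = 30(cos 45° + i sin 45°)


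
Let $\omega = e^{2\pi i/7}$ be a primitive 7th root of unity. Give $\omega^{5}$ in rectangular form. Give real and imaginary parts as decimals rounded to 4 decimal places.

ω^5 = e^(2πi·5/7) = e^(i·10π/7)
= cos(10π/7) + i sin(10π/7)
= -0.2225 - 0.9749i


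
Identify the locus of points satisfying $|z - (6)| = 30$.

|z - z0| = r describes a circle centered at z0 with radius r
Here z0 = 6 and r = 30
Locus: Circle centered at (6, 0) with radius 30


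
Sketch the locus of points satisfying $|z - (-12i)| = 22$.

|z - z0| = r describes a circle centered at z0 with radius r
Here z0 = -12i and r = 22
Locus: Circle centered at (0, -12) with radius 22


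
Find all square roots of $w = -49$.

|w| = 49, arg(w) = 180°
Root modulus = 49^(1/2) = 7
Root arguments: θ_k = (180° + 360°k)/2 for k = 0, 1, ..., 1
Roots: 7i, -7i


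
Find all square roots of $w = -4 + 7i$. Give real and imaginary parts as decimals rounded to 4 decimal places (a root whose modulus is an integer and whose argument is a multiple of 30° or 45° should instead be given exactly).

|w| = sqrt(65) ≈ 8.062258, arg(w) ≈ 119.744881°
Root modulus = sqrt(65)^(1/2) ≈ 2.839412
Root arguments: θ_k = (arg(w) + 360°k)/2 for k = 0, 1, ..., 1
Compute each root as (root modulus)(cos θ_k + i sin θ_k) using full-precision intermediates, then round to 4 decimal places.
Roots: 1.4252 + 2.4558i, -1.4252 - 2.4558i


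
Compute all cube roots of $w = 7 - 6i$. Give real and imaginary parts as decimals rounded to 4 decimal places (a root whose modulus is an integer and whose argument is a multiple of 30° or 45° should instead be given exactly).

|w| = sqrt(85) ≈ 9.219544, arg(w) ≈ 319.398705°
Root modulus = sqrt(85)^(1/3) ≈ 2.096862
Root arguments: θ_k = (arg(w) + 360°k)/3 for k = 0, 1, ..., 2
Compute each root as (root modulus)(cos θ_k + i sin θ_k) using full-precision intermediates, then round to 4 decimal places.
Roots: -0.5944 + 2.0109i, -1.4443 - 1.5202i, 2.0386 - 0.4907i


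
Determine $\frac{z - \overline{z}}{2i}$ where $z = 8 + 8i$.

z - conjugate(z) = 2bi
(z - conjugate(z))/(2i) = 2bi/(2i) = b = 8


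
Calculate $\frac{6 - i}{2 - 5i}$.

Multiply numerator and denominator by conjugate (2 + 5i):
= (6 - i)(2 + 5i) / (2^2 + (-5)^2)
= (17 + 28i) / 29
= 17/29 + (28/29)i


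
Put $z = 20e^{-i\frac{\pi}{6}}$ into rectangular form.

a = r cos θ = 20 * sqrt(3)/2 = 10*sqrt(3)
b = r sin θ = 20 * -1/2 = -10
z = 10*sqrt(3) - 10i


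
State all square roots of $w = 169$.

|w| = 169, arg(w) = 0°
Root modulus = 169^(1/2) = 13
Root arguments: θ_k = (0° + 360°k)/2 for k = 0, 1, ..., 1
Roots: 13, -13


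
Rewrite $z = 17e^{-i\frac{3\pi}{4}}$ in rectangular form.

a = r cos θ = 17 * -sqrt(2)/2 = -17*sqrt(2)/2
b = r sin θ = 17 * -sqrt(2)/2 = -17*sqrt(2)/2
z = -17*sqrt(2)/2 - (17*sqrt(2)/2)i


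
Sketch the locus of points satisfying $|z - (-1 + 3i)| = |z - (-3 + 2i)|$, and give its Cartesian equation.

|z - z1| = |z - z2| means z is equidistant from z1 and z2,
i.e. the perpendicular bisector of the segment from (-1, 3) to (-3, 2) (midpoint (-2, 5/2)).
With z = x + yi, square both sides:
(x - (-1))^2 + (y - 3)^2 = (x - (-3))^2 + (y - 2)^2
The x^2 and y^2 terms cancel: -4x + (-2)y = 13 - 10 = 3
Simplify: 4x + 2y = -3
Locus: Perpendicular bisector of the segment from (-1, 3) to (-3, 2): the line 4x + 2y = -3


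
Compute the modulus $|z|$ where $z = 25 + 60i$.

|z| = sqrt(a^2 + b^2) = sqrt(25^2 + 60^2) = sqrt(4225) = 65


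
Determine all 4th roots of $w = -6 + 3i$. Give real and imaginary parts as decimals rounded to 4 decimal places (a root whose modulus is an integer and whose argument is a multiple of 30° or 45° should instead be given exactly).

|w| = sqrt(45) ≈ 6.708204, arg(w) ≈ 153.434949°
Root modulus = sqrt(45)^(1/4) ≈ 1.609354
Root arguments: θ_k = (arg(w) + 360°k)/4 for k = 0, 1, ..., 3
Compute each root as (root modulus)(cos θ_k + i sin θ_k) using full-precision intermediates, then round to 4 decimal places.
Roots: 1.2620 + 0.9987i, -0.9987 + 1.2620i, -1.2620 - 0.9987i, 0.9987 - 1.2620i


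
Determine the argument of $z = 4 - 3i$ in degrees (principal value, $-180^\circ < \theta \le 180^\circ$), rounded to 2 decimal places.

θ = arctan(b/a) = arctan(-3/4) (quadrant-adjusted) = -36.87°


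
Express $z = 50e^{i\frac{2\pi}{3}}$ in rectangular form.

a = r cos θ = 50 * -1/2 = -25
b = r sin θ = 50 * sqrt(3)/2 = 25*sqrt(3)
z = -25 + 25*sqrt(3)i
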